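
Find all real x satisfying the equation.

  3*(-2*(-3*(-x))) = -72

Step 1. [3*(-2*(-3*(-x))) = -72] 3·(inner) — divide through by 3, so div: -2*(-3*(-x)) = -24.
Step 2. [-2*(-3*(-x)) = -24] LHS = -2·(…); ÷-2 both sides, so div: -3*(-x) = 12.
Step 3. [-3*(-x) = 12] divide by the outer -3 ⇒ div: -x = -4.
Step 4. [-x = -4] flip signs both sides. So neg: x = 4.

Answer: x ∈ {4}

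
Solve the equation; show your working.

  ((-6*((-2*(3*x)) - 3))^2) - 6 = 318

Step 1. [((-6*((-2*(3*x)) - 3))^2) - 6 = 318] add 6: x sits inside (… - 6), so sub: (-6*((-2*(3*x)) - 3))^2 = 324.
Step 2. [(-6*((-2*(3*x)) - 3))^2 = 324] LHS squared, RHS 324 ≥ 0: apply √ (±). So sqrt: -6*((-2*(3*x)) - 3) = 18 or -18.
Step 3. [-6*((-2*(3*x)) - 3) = 18 or -18] divide by the outer -6 ⇒ div: (-2*(3*x)) - 3 = -3 or 3.
Step 4. [(-2*(3*x)) - 3 = -3 or 3] -3 is outermost — add 3 both sides. So sub: -2*(3*x) = 0 or 6.
Step 5. [-2*(3*x) = 0 or 6] leading coefficient -2: divide by -2 ⇒ div: 3*x = 0 or -3.
Step 6. [3*x = 0 or -3] divide by the outer 3. So div: x = 0 or -1.

Answer: x ∈ {-1, 0}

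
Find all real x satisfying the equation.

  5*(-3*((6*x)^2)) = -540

Step 1. [5*(-3*((6*x)^2)) = -540] 5 out front; divide by 5, so div: -3*((6*x)^2) = -108.
Step 2. [-3*((6*x)^2) = -108] -3·(inner) — divide through by -3, so div: (6*x)^2 = 36.
Step 3. [(6*x)^2 = 36] √ both sides: 36 ≥ 0 gives two branches. So sqrt: 6*x = 6 or -6.
Step 4. [6*x = 6 or -6] LHS = 6·(…); ÷6 both sides ⇒ div: x = 1 or -1.

Answer: x ∈ {-1, 1}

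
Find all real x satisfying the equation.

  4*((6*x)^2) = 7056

Step 1. [4*((6*x)^2) = 7056] leading coefficient 4: divide by 4 ⇒ div: (6*x)^2 = 1764.
Step 2. [(6*x)^2 = 1764] LHS squared, RHS 1764 ≥ 0: apply √ (±), so sqrt: 6*x = 42 or -42.
Step 3. [6*x = 42 or -42] 6 out front; divide by 6. So div: x = 7 or -7.

Answer: x ∈ {-7, 7}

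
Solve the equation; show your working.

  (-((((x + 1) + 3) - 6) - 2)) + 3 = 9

Step 1. [(-((((x + 1) + 3) - 6) - 2)) + 3 = 9] 3 comes off first (subtract 3), so sub: -((((x + 1) + 3) - 6) - 2) = 6.
Step 2. [-((((x + 1) + 3) - 6) - 2) = 6] flip signs both sides, so neg: (((x + 1) + 3) - 6) - 2 = -6.
Step 3. [(((x + 1) + 3) - 6) - 2 = -6] peel the -2: add 2 from each side ⇒ sub: ((x + 1) + 3) - 6 = -4.
Step 4. [((x + 1) + 3) - 6 = -4] add 6: x sits inside (… - 6) ⇒ sub: (x + 1) + 3 = 2.
Step 5. [(x + 1) + 3 = 2] the outer +3 inverts by subtracting 3 ⇒ sub: x + 1 = -1.
Step 6. [x + 1 = -1] +1 is outermost — subtract 1 both sides. So sub: x = -2.

Answer: x ∈ {-2}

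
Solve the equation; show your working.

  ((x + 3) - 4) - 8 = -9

Step 1. [((x + 3) - 4) - 8 = -9] the outer -8 inverts by adding 8. So sub: (x + 3) - 4 = -1.
Step 2. [(x + 3) - 4 = -1] the outer -4 inverts by adding 4 ⇒ sub: x + 3 = 3.
Step 3. [x + 3 = 3] subtract 3: x sits inside (… + 3). So sub: x = 0.

Answer: x ∈ {0}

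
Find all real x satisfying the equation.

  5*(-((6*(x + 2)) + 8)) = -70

Step 1. [5*(-((6*(x + 2)) + 8)) = -70] leading coefficient 5: divide by 5. So div: -((6*(x + 2)) + 8) = -14.
Step 2. [-((6*(x + 2)) + 8) = -14] leading − — multiply by −1 ⇒ neg: (6*(x + 2)) + 8 = 14.
Step 3. [(6*(x + 2)) + 8 = 14] subtract 8: x sits inside (… + 8) ⇒ sub: 6*(x + 2) = 6.
Step 4. [6*(x + 2) = 6] leading coefficient 6: divide by 6, so div: x + 2 = 1.
Step 5. [x + 2 = 1] +2 is outermost — subtract 2 both sides ⇒ sub: x = -1.

Answer: x ∈ {-1}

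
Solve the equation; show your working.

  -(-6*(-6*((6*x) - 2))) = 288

Step 1. [-(-6*(-6*((6*x) - 2))) = 288] leading − — multiply by −1. So neg: -6*(-6*((6*x) - 2)) = -288.
Step 2. [-6*(-6*((6*x) - 2)) = -288] -6 out front; divide by -6, so div: -6*((6*x) - 2) = 48.
Step 3. [-6*((6*x) - 2) = 48] divide by the outer -6 ⇒ div: (6*x) - 2 = -8.
Step 4. [(6*x) - 2 = -8] 2 comes off first (add 2), so sub: 6*x = -6.
Step 5. [6*x = -6] 6 out front; divide by 6, so div: x = -1.

Answer: x ∈ {-1}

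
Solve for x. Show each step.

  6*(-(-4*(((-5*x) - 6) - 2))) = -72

Step 1. [6*(-(-4*(((-5*x) - 6) - 2))) = -72] leading coefficient 6: divide by 6. So div: -(-4*(((-5*x) - 6) - 2)) = -12.
Step 2. [-(-4*(((-5*x) - 6) - 2)) = -12] leading − — multiply by −1 ⇒ neg: -4*(((-5*x) - 6) - 2) = 12.
Step 3. [-4*(((-5*x) - 6) - 2) = 12] leading coefficient -4: divide by -4. So div: ((-5*x) - 6) - 2 = -3.
Step 4. [((-5*x) - 6) - 2 = -3] -2 is outermost — add 2 both sides. So sub: (-5*x) - 6 = -1.
Step 5. [(-5*x) - 6 = -1] 6 comes off first (add 6) ⇒ sub: -5*x = 5.
Step 6. [-5*x = 5] -5·(inner) — divide through by -5. So div: x = -1.

Answer: x ∈ {-1}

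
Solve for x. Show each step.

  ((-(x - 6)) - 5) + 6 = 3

Step 1. [((-(x - 6)) - 5) + 6 = 3] the outer +6 inverts by subtracting 6, so sub: (-(x - 6)) - 5 = -3.
Step 2. [(-(x - 6)) - 5 = -3] the outer -5 inverts by adding 5. So sub: -(x - 6) = 2.
Step 3. [-(x - 6) = 2] leading − — multiply by −1. So neg: x - 6 = -2.
Step 4. [x - 6 = -2] the outer -6 inverts by adding 6. So sub: x = 4.

Answer: x ∈ {4}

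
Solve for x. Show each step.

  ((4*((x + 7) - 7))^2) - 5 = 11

Step 1. [((4*((x + 7) - 7))^2) - 5 = 11] peel the -5: add 5 from each side. So sub: (4*((x + 7) - 7))^2 = 16.
Step 2. [(4*((x + 7) - 7))^2 = 16] 16 ≥ 0, LHS is (·)² — take ±√. So sqrt: 4*((x + 7) - 7) = 4 or -4.
Step 3. [4*((x + 7) - 7) = 4 or -4] LHS = 4·(…); ÷4 both sides ⇒ div: (x + 7) - 7 = 1 or -1.
Step 4. [(x + 7) - 7 = 1 or -1] add 7: x sits inside (… - 7), so sub: x + 7 = 8 or 6.
Step 5. [x + 7 = 8 or 6] 7 comes off first (subtract 7). So sub: x = 1 or -1.

Answer: x ∈ {-1, 1}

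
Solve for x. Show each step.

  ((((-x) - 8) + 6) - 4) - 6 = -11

Step 1. [((((-x) - 8) + 6) - 4) - 6 = -11] add 6: x sits inside (… - 6). So sub: (((-x) - 8) + 6) - 4 = -5.
Step 2. [(((-x) - 8) + 6) - 4 = -5] add 4: x sits inside (… - 4), so sub: ((-x) - 8) + 6 = -1.
Step 3. [((-x) - 8) + 6 = -1] the outer +6 inverts by subtracting 6 ⇒ sub: (-x) - 8 = -7.
Step 4. [(-x) - 8 = -7] the outer -8 inverts by adding 8 ⇒ sub: -x = 1.
Step 5. [-x = 1] flip signs both sides, so neg: x = -1.

Answer: x ∈ {-1}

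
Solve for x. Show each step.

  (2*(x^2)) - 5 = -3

Step 1. [(2*(x^2)) - 5 = -3] -5 is outermost — add 5 both sides ⇒ sub: 2*(x^2) = 2.
Step 2. [2*(x^2) = 2] 2 out front; divide by 2, so div: x^2 = 1.
Step 3. [x^2 = 1] √ both sides: 1 ≥ 0 gives two branches, so sqrt: x = 1 or -1.

Answer: x ∈ {-1, 1}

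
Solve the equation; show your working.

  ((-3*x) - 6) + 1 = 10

Step 1. [((-3*x) - 6) + 1 = 10] peel the +1: subtract 1 from each side ⇒ sub: (-3*x) - 6 = 9.
Step 2. [(-3*x) - 6 = 9] common factor -3 (LHS and 9) — divide through ⇒ factor: x + 2 = -3.
Step 3. [x + 2 = -3] 2 comes off first (subtract 2) ⇒ sub: x = -5.

Answer: x ∈ {-5}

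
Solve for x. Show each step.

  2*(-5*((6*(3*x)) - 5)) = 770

Step 1. [2*(-5*((6*(3*x)) - 5)) = 770] 2 out front; divide by 2, so div: -5*((6*(3*x)) - 5) = 385.
Step 2. [-5*((6*(3*x)) - 5) = 385] LHS = -5·(…); ÷-5 both sides. So div: (6*(3*x)) - 5 = -77.
Step 3. [(6*(3*x)) - 5 = -77] peel the -5: add 5 from each side, so sub: 6*(3*x) = -72.
Step 4. [6*(3*x) = -72] divide by the outer 6, so div: 3*x = -12.
Step 5. [3*x = -12] LHS = 3·(…); ÷3 both sides, so div: x = -4.

Answer: x ∈ {-4}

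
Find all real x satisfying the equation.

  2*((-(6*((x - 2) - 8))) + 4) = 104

Step 1. [2*((-(6*((x - 2) - 8))) + 4) = 104] 2·(inner) — divide through by 2, so div: (-(6*((x - 2) - 8))) + 4 = 52.
Step 2. [(-(6*((x - 2) - 8))) + 4 = 52] subtract 4: x sits inside (… + 4). So sub: -(6*((x - 2) - 8)) = 48.
Step 3. [-(6*((x - 2) - 8)) = 48] flip signs both sides, so neg: 6*((x - 2) - 8) = -48.
Step 4. [6*((x - 2) - 8) = -48] LHS = 6·(…); ÷6 both sides, so div: (x - 2) - 8 = -8.
Step 5. [(x - 2) - 8 = -8] add 8: x sits inside (… - 8) ⇒ sub: x - 2 = 0.
Step 6. [x - 2 = 0] 2 comes off first (add 2), so sub: x = 2.

Answer: x ∈ {2}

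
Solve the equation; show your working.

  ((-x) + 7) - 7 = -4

Step 1. [((-x) + 7) - 7 = -4] 7 comes off first (add 7), so sub: (-x) + 7 = 3.
Step 2. [(-x) + 7 = 3] peel the +7: subtract 7 from each side ⇒ sub: -x = -4.
Step 3. [-x = -4] flip signs both sides, so neg: x = 4.

Answer: x ∈ {4}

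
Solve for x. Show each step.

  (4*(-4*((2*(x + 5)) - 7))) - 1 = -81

Step 1. [(4*(-4*((2*(x + 5)) - 7))) - 1 = -81] add 1: x sits inside (… - 1), so sub: 4*(-4*((2*(x + 5)) - 7)) = -80.
Step 2. [4*(-4*((2*(x + 5)) - 7)) = -80] 4·(inner) — divide through by 4 ⇒ div: -4*((2*(x + 5)) - 7) = -20.
Step 3. [-4*((2*(x + 5)) - 7) = -20] leading coefficient -4: divide by -4, so div: (2*(x + 5)) - 7 = 5.
Step 4. [(2*(x + 5)) - 7 = 5] peel the -7: add 7 from each side ⇒ sub: 2*(x + 5) = 12.
Step 5. [2*(x + 5) = 12] 2·(inner) — divide through by 2, so div: x + 5 = 6.
Step 6. [x + 5 = 6] the outer +5 inverts by subtracting 5 ⇒ sub: x = 1.

Answer: x ∈ {1}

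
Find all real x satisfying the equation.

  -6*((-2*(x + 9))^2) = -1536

Step 1. [-6*((-2*(x + 9))^2) = -1536] LHS = -6·(…); ÷-6 both sides. So div: (-2*(x + 9))^2 = 256.
Step 2. [(-2*(x + 9))^2 = 256] 256 ≥ 0, LHS is (·)² — take ±√. So sqrt: -2*(x + 9) = 16 or -16.
Step 3. [-2*(x + 9) = 16 or -16] -2 out front; divide by -2, so div: x + 9 = -8 or 8.
Step 4. [x + 9 = -8 or 8] peel the +9: subtract 9 from each side ⇒ sub: x = -17 or -1.

Answer: x ∈ {-17, -1}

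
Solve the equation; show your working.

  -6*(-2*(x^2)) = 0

Step 1. [-6*(-2*(x^2)) = 0] LHS = -6·(…); ÷-6 both sides, so div: -2*(x^2) = 0.
Step 2. [-2*(x^2) = 0] leading coefficient -2: divide by -2, so div: x^2 = 0.
Step 3. [x^2 = 0] LHS squared, RHS 0 ≥ 0: apply √ (±). So sqrt: x = 0.

Answer: x ∈ {0}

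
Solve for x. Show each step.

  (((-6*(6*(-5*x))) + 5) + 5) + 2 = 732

Step 1. [(((-6*(6*(-5*x))) + 5) + 5) + 2 = 732] the outer +2 inverts by subtracting 2 ⇒ sub: ((-6*(6*(-5*x))) + 5) + 5 = 730.
Step 2. [((-6*(6*(-5*x))) + 5) + 5 = 730] subtract 5: x sits inside (… + 5), so sub: (-6*(6*(-5*x))) + 5 = 725.
Step 3. [(-6*(6*(-5*x))) + 5 = 725] subtract 5: x sits inside (… + 5) ⇒ sub: -6*(6*(-5*x)) = 720.
Step 4. [-6*(6*(-5*x)) = 720] divide by the outer -6 ⇒ div: 6*(-5*x) = -120.
Step 5. [6*(-5*x) = -120] LHS = 6·(…); ÷6 both sides ⇒ div: -5*x = -20.
Step 6. [-5*x = -20] LHS = -5·(…); ÷-5 both sides. So div: x = 4.

Answer: x ∈ {4}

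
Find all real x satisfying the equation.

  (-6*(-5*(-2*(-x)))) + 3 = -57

Step 1. [(-6*(-5*(-2*(-x)))) + 3 = -57] peel the +3: subtract 3 from each side. So sub: -6*(-5*(-2*(-x))) = -60.
Step 2. [-6*(-5*(-2*(-x))) = -60] LHS = -6·(…); ÷-6 both sides. So div: -5*(-2*(-x)) = 10.
Step 3. [-5*(-2*(-x)) = 10] leading coefficient -5: divide by -5, so div: -2*(-x) = -2.
Step 4. [-2*(-x) = -2] leading coefficient -2: divide by -2, so div: -x = 1.
Step 5. [-x = 1] flip signs both sides, so neg: x = -1.

Answer: x ∈ {-1}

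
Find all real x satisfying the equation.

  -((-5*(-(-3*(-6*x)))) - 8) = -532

Step 1. [-((-5*(-(-3*(-6*x)))) - 8) = -532] flip signs both sides ⇒ neg: (-5*(-(-3*(-6*x)))) - 8 = 532.
Step 2. [(-5*(-(-3*(-6*x)))) - 8 = 532] -8 is outermost — add 8 both sides. So sub: -5*(-(-3*(-6*x))) = 540.
Step 3. [-5*(-(-3*(-6*x))) = 540] -5·(inner) — divide through by -5. So div: -(-3*(-6*x)) = -108.
Step 4. [-(-3*(-6*x)) = -108] LHS negated; negate both sides, so neg: -3*(-6*x) = 108.
Step 5. [-3*(-6*x) = 108] -3·(inner) — divide through by -3. So div: -6*x = -36.
Step 6. [-6*x = -36] divide by the outer -6, so div: x = 6.

Answer: x ∈ {6}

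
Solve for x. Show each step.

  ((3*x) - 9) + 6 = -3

Step 1. [((3*x) - 9) + 6 = -3] the outer +6 inverts by subtracting 6. So sub: (3*x) - 9 = -9.
Step 2. [(3*x) - 9 = -9] add 9: x sits inside (… - 9), so sub: 3*x = 0.
Step 3. [3*x = 0] 3 out front; divide by 3. So div: x = 0.

Answer: x ∈ {0}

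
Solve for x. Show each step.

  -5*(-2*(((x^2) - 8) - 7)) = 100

Step 1. [-5*(-2*(((x^2) - 8) - 7)) = 100] leading coefficient -5: divide by -5, so div: -2*(((x^2) - 8) - 7) = -20.
Step 2. [-2*(((x^2) - 8) - 7) = -20] divide by the outer -2. So div: ((x^2) - 8) - 7 = 10.
Step 3. [((x^2) - 8) - 7 = 10] add 7: x sits inside (… - 7). So sub: (x^2) - 8 = 17.
Step 4. [(x^2) - 8 = 17] peel the -8: add 8 from each side ⇒ sub: x^2 = 25.
Step 5. [x^2 = 25] √ both sides: 25 ≥ 0 gives two branches. So sqrt: x = 5 or -5.

Answer: x ∈ {-5, 5}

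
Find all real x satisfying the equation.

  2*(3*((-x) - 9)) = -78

Step 1. [2*(3*((-x) - 9)) = -78] 2 out front; divide by 2, so div: 3*((-x) - 9) = -39.
Step 2. [3*((-x) - 9) = -39] divide by the outer 3. So div: (-x) - 9 = -13.
Step 3. [(-x) - 9 = -13] peel the -9: add 9 from each side ⇒ sub: -x = -4.
Step 4. [-x = -4] flip signs both sides, so neg: x = 4.

Answer: x ∈ {4}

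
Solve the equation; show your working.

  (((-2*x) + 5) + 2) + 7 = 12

Step 1. [(((-2*x) + 5) + 2) + 7 = 12] the outer +7 inverts by subtracting 7, so sub: ((-2*x) + 5) + 2 = 5.
Step 2. [((-2*x) + 5) + 2 = 5] 2 comes off first (subtract 2), so sub: (-2*x) + 5 = 3.
Step 3. [(-2*x) + 5 = 3] 5 comes off first (subtract 5). So sub: -2*x = -2.
Step 4. [-2*x = -2] divide by the outer -2. So div: x = 1.

Answer: x ∈ {1}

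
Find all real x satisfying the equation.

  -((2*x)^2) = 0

Step 1. [-((2*x)^2) = 0] leading − — multiply by −1, so neg: (2*x)^2 = 0.
Step 2. [(2*x)^2 = 0] 0 ≥ 0, LHS is (·)² — take ±√, so sqrt: 2*x = 0.
Step 3. [2*x = 0] LHS = 2·(…); ÷2 both sides. So div: x = 0.

Answer: x ∈ {0}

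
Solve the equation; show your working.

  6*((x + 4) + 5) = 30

Step 1. [6*((x + 4) + 5) = 30] LHS = 6·(…); ÷6 both sides. So div: (x + 4) + 5 = 5.
Step 2. [(x + 4) + 5 = 5] subtract 5: x sits inside (… + 5) ⇒ sub: x + 4 = 0.
Step 3. [x + 4 = 0] subtract 4: x sits inside (… + 4), so sub: x = -4.

Answer: x ∈ {-4}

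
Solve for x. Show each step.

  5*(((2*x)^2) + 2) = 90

Step 1. [5*(((2*x)^2) + 2) = 90] leading coefficient 5: divide by 5. So div: ((2*x)^2) + 2 = 18.
Step 2. [((2*x)^2) + 2 = 18] the outer +2 inverts by subtracting 2 ⇒ sub: (2*x)^2 = 16.
Step 3. [(2*x)^2 = 16] √ both sides: 16 ≥ 0 gives two branches. So sqrt: 2*x = 4 or -4.
Step 4. [2*x = 4 or -4] 2 out front; divide by 2 ⇒ div: x = 2 or -2.

Answer: x ∈ {-2, 2}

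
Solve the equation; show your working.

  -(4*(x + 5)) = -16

Step 1. [-(4*(x + 5)) = -16] LHS negated; negate both sides. So neg: 4*(x + 5) = 16.
Step 2. [4*(x + 5) = 16] 4 out front; divide by 4 ⇒ div: x + 5 = 4.
Step 3. [x + 5 = 4] the outer +5 inverts by subtracting 5, so sub: x = -1.

Answer: x ∈ {-1}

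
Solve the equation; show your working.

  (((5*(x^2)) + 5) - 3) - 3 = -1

Step 1. [(((5*(x^2)) + 5) - 3) - 3 = -1] 3 comes off first (add 3), so sub: ((5*(x^2)) + 5) - 3 = 2.
Step 2. [((5*(x^2)) + 5) - 3 = 2] the outer -3 inverts by adding 3 ⇒ sub: (5*(x^2)) + 5 = 5.
Step 3. [(5*(x^2)) + 5 = 5] +5 is outermost — subtract 5 both sides, so sub: 5*(x^2) = 0.
Step 4. [5*(x^2) = 0] divide by the outer 5 ⇒ div: x^2 = 0.
Step 5. [x^2 = 0] LHS squared, RHS 0 ≥ 0: apply √ (±) ⇒ sqrt: x = 0.

Answer: x ∈ {0}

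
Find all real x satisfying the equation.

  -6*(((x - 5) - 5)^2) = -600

Step 1. [-6*(((x - 5) - 5)^2) = -600] -6·(inner) — divide through by -6. So div: ((x - 5) - 5)^2 = 100.
Step 2. [((x - 5) - 5)^2 = 100] LHS squared, RHS 100 ≥ 0: apply √ (±). So sqrt: (x - 5) - 5 = 10 or -10.
Step 3. [(x - 5) - 5 = 10 or -10] peel the -5: add 5 from each side. So sub: x - 5 = 15 or -5.
Step 4. [x - 5 = 15 or -5] add 5: x sits inside (… - 5) ⇒ sub: x = 20 or 0.

Answer: x ∈ {0, 20}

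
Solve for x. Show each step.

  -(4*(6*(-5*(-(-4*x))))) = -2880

Step 1. [-(4*(6*(-5*(-(-4*x))))) = -2880] LHS negated; negate both sides, so neg: 4*(6*(-5*(-(-4*x)))) = 2880.
Step 2. [4*(6*(-5*(-(-4*x)))) = 2880] 4·(inner) — divide through by 4 ⇒ div: 6*(-5*(-(-4*x))) = 720.
Step 3. [6*(-5*(-(-4*x))) = 720] leading coefficient 6: divide by 6 ⇒ div: -5*(-(-4*x)) = 120.
Step 4. [-5*(-(-4*x)) = 120] LHS = -5·(…); ÷-5 both sides ⇒ div: -(-4*x) = -24.
Step 5. [-(-4*x) = -24] leading − — multiply by −1 ⇒ neg: -4*x = 24.
Step 6. [-4*x = 24] -4 out front; divide by -4 ⇒ div: x = -6.

Answer: x ∈ {-6}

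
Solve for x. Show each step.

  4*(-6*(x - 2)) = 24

Step 1. [4*(-6*(x - 2)) = 24] leading coefficient 4: divide by 4 ⇒ div: -6*(x - 2) = 6.
Step 2. [-6*(x - 2) = 6] leading coefficient -6: divide by -6, so div: x - 2 = -1.
Step 3. [x - 2 = -1] the outer -2 inverts by adding 2. So sub: x = 1.

Answer: x ∈ {1}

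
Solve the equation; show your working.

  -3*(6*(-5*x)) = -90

Step 1. [-3*(6*(-5*x)) = -90] leading coefficient -3: divide by -3. So div: 6*(-5*x) = 30.
Step 2. [6*(-5*x) = 30] 6 out front; divide by 6, so div: -5*x = 5.
Step 3. [-5*x = 5] -5·(inner) — divide through by -5. So div: x = -1.

Answer: x ∈ {-1}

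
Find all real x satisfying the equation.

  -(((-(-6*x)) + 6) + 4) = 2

Step 1. [-(((-(-6*x)) + 6) + 4) = 2] flip signs both sides. So neg: ((-(-6*x)) + 6) + 4 = -2.
Step 2. [((-(-6*x)) + 6) + 4 = -2] peel the +4: subtract 4 from each side, so sub: (-(-6*x)) + 6 = -6.
Step 3. [(-(-6*x)) + 6 = -6] the outer +6 inverts by subtracting 6 ⇒ sub: -(-6*x) = -12.
Step 4. [-(-6*x) = -12] LHS negated; negate both sides, so neg: -6*x = 12.
Step 5. [-6*x = 12] LHS = -6·(…); ÷-6 both sides. So div: x = -2.

Answer: x ∈ {-2}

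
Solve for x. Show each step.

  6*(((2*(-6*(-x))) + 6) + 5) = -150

Step 1. [6*(((2*(-6*(-x))) + 6) + 5) = -150] 6·(inner) — divide through by 6, so div: ((2*(-6*(-x))) + 6) + 5 = -25.
Step 2. [((2*(-6*(-x))) + 6) + 5 = -25] peel the +5: subtract 5 from each side. So sub: (2*(-6*(-x))) + 6 = -30.
Step 3. [(2*(-6*(-x))) + 6 = -30] 2 divides every term; factor it out. So factor: (-6*(-x)) + 3 = -15.
Step 4. [(-6*(-x)) + 3 = -15] peel the +3: subtract 3 from each side. So sub: -6*(-x) = -18.
Step 5. [-6*(-x) = -18] leading coefficient -6: divide by -6 ⇒ div: -x = 3.
Step 6. [-x = 3] flip signs both sides. So neg: x = -3.

Answer: x ∈ {-3}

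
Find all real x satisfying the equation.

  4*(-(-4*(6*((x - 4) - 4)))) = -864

Step 1. [4*(-(-4*(6*((x - 4) - 4)))) = -864] 4·(inner) — divide through by 4, so div: -(-4*(6*((x - 4) - 4))) = -216.
Step 2. [-(-4*(6*((x - 4) - 4))) = -216] LHS negated; negate both sides. So neg: -4*(6*((x - 4) - 4)) = 216.
Step 3. [-4*(6*((x - 4) - 4)) = 216] -4 out front; divide by -4 ⇒ div: 6*((x - 4) - 4) = -54.
Step 4. [6*((x - 4) - 4) = -54] leading coefficient 6: divide by 6, so div: (x - 4) - 4 = -9.
Step 5. [(x - 4) - 4 = -9] peel the -4: add 4 from each side. So sub: x - 4 = -5.
Step 6. [x - 4 = -5] the outer -4 inverts by adding 4, so sub: x = -1.

Answer: x ∈ {-1}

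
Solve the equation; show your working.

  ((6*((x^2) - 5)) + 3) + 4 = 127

Step 1. [((6*((x^2) - 5)) + 3) + 4 = 127] subtract 4: x sits inside (… + 4) ⇒ sub: (6*((x^2) - 5)) + 3 = 123.
Step 2. [(6*((x^2) - 5)) + 3 = 123] subtract 3: x sits inside (… + 3), so sub: 6*((x^2) - 5) = 120.
Step 3. [6*((x^2) - 5) = 120] 6·(inner) — divide through by 6. So div: (x^2) - 5 = 20.
Step 4. [(x^2) - 5 = 20] -5 is outermost — add 5 both sides. So sub: x^2 = 25.
Step 5. [x^2 = 25] √ both sides: 25 ≥ 0 gives two branches, so sqrt: x = 5 or -5.

Answer: x ∈ {-5, 5}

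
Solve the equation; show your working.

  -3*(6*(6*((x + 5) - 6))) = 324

Step 1. [-3*(6*(6*((x + 5) - 6))) = 324] LHS = -3·(…); ÷-3 both sides, so div: 6*(6*((x + 5) - 6)) = -108.
Step 2. [6*(6*((x + 5) - 6)) = -108] 6 out front; divide by 6. So div: 6*((x + 5) - 6) = -18.
Step 3. [6*((x + 5) - 6) = -18] leading coefficient 6: divide by 6. So div: (x + 5) - 6 = -3.
Step 4. [(x + 5) - 6 = -3] 6 comes off first (add 6), so sub: x + 5 = 3.
Step 5. [x + 5 = 3] subtract 5: x sits inside (… + 5) ⇒ sub: x = -2.

Answer: x ∈ {-2}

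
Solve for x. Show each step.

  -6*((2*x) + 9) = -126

Step 1. [-6*((2*x) + 9) = -126] LHS = -6·(…); ÷-6 both sides ⇒ div: (2*x) + 9 = 21.
Step 2. [(2*x) + 9 = 21] peel the +9: subtract 9 from each side ⇒ sub: 2*x = 12.
Step 3. [2*x = 12] 2 out front; divide by 2 ⇒ div: x = 6.

Answer: x ∈ {6}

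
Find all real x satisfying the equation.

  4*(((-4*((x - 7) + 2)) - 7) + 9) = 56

Step 1. [4*(((-4*((x - 7) + 2)) - 7) + 9) = 56] divide by the outer 4 ⇒ div: ((-4*((x - 7) + 2)) - 7) + 9 = 14.
Step 2. [((-4*((x - 7) + 2)) - 7) + 9 = 14] +9 is outermost — subtract 9 both sides ⇒ sub: (-4*((x - 7) + 2)) - 7 = 5.
Step 3. [(-4*((x - 7) + 2)) - 7 = 5] the outer -7 inverts by adding 7 ⇒ sub: -4*((x - 7) + 2) = 12.
Step 4. [-4*((x - 7) + 2) = 12] divide by the outer -4. So div: (x - 7) + 2 = -3.
Step 5. [(x - 7) + 2 = -3] peel the +2: subtract 2 from each side. So sub: x - 7 = -5.
Step 6. [x - 7 = -5] add 7: x sits inside (… - 7), so sub: x = 2.

Answer: x ∈ {2}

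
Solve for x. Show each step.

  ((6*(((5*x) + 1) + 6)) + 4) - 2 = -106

Step 1. [((6*(((5*x) + 1) + 6)) + 4) - 2 = -106] peel the -2: add 2 from each side ⇒ sub: (6*(((5*x) + 1) + 6)) + 4 = -104.
Step 2. [(6*(((5*x) + 1) + 6)) + 4 = -104] +4 is outermost — subtract 4 both sides. So sub: 6*(((5*x) + 1) + 6) = -108.
Step 3. [6*(((5*x) + 1) + 6) = -108] LHS = 6·(…); ÷6 both sides ⇒ div: ((5*x) + 1) + 6 = -18.
Step 4. [((5*x) + 1) + 6 = -18] subtract 6: x sits inside (… + 6). So sub: (5*x) + 1 = -24.
Step 5. [(5*x) + 1 = -24] subtract 1: x sits inside (… + 1) ⇒ sub: 5*x = -25.
Step 6. [5*x = -25] divide by the outer 5, so div: x = -5.

Answer: x ∈ {-5}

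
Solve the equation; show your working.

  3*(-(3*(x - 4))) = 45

Step 1. [3*(-(3*(x - 4))) = 45] 3 out front; divide by 3, so div: -(3*(x - 4)) = 15.
Step 2. [-(3*(x - 4)) = 15] LHS negated; negate both sides ⇒ neg: 3*(x - 4) = -15.
Step 3. [3*(x - 4) = -15] divide by the outer 3 ⇒ div: x - 4 = -5.
Step 4. [x - 4 = -5] the outer -4 inverts by adding 4, so sub: x = -1.

Answer: x ∈ {-1}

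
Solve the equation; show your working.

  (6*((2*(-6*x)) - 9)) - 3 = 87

Step 1. [(6*((2*(-6*x)) - 9)) - 3 = 87] -3 is outermost — add 3 both sides, so sub: 6*((2*(-6*x)) - 9) = 90.
Step 2. [6*((2*(-6*x)) - 9) = 90] LHS = 6·(…); ÷6 both sides ⇒ div: (2*(-6*x)) - 9 = 15.
Step 3. [(2*(-6*x)) - 9 = 15] peel the -9: add 9 from each side ⇒ sub: 2*(-6*x) = 24.
Step 4. [2*(-6*x) = 24] LHS = 2·(…); ÷2 both sides, so div: -6*x = 12.
Step 5. [-6*x = 12] LHS = -6·(…); ÷-6 both sides ⇒ div: x = -2.

Answer: x ∈ {-2}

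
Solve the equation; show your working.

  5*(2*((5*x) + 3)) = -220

Step 1. [5*(2*((5*x) + 3)) = -220] divide by the outer 5 ⇒ div: 2*((5*x) + 3) = -44.
Step 2. [2*((5*x) + 3) = -44] divide by the outer 2, so div: (5*x) + 3 = -22.
Step 3. [(5*x) + 3 = -22] subtract 3: x sits inside (… + 3) ⇒ sub: 5*x = -25.
Step 4. [5*x = -25] divide by the outer 5 ⇒ div: x = -5.

Answer: x ∈ {-5}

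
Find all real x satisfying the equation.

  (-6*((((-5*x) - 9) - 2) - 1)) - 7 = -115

Step 1. [(-6*((((-5*x) - 9) - 2) - 1)) - 7 = -115] peel the -7: add 7 from each side, so sub: -6*((((-5*x) - 9) - 2) - 1) = -108.
Step 2. [-6*((((-5*x) - 9) - 2) - 1) = -108] LHS = -6·(…); ÷-6 both sides, so div: (((-5*x) - 9) - 2) - 1 = 18.
Step 3. [(((-5*x) - 9) - 2) - 1 = 18] peel the -1: add 1 from each side. So sub: ((-5*x) - 9) - 2 = 19.
Step 4. [((-5*x) - 9) - 2 = 19] 2 comes off first (add 2), so sub: (-5*x) - 9 = 21.
Step 5. [(-5*x) - 9 = 21] -9 is outermost — add 9 both sides, so sub: -5*x = 30.
Step 6. [-5*x = 30] -5·(inner) — divide through by -5, so div: x = -6.

Answer: x ∈ {-6}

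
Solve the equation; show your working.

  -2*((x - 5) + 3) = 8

Step 1. [-2*((x - 5) + 3) = 8] -2·(inner) — divide through by -2, so div: (x - 5) + 3 = -4.
Step 2. [(x - 5) + 3 = -4] +3 is outermost — subtract 3 both sides, so sub: x - 5 = -7.
Step 3. [x - 5 = -7] -5 is outermost — add 5 both sides. So sub: x = -2.

Answer: x ∈ {-2}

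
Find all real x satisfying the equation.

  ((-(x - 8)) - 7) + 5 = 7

Step 1. [((-(x - 8)) - 7) + 5 = 7] 5 comes off first (subtract 5). So sub: (-(x - 8)) - 7 = 2.
Step 2. [(-(x - 8)) - 7 = 2] peel the -7: add 7 from each side, so sub: -(x - 8) = 9.
Step 3. [-(x - 8) = 9] flip signs both sides, so neg: x - 8 = -9.
Step 4. [x - 8 = -9] 8 comes off first (add 8) ⇒ sub: x = -1.

Answer: x ∈ {-1}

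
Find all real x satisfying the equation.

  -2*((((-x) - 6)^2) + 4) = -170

Step 1. [-2*((((-x) - 6)^2) + 4) = -170] LHS = -2·(…); ÷-2 both sides. So div: (((-x) - 6)^2) + 4 = 85.
Step 2. [(((-x) - 6)^2) + 4 = 85] 4 comes off first (subtract 4). So sub: ((-x) - 6)^2 = 81.
Step 3. [((-x) - 6)^2 = 81] √ both sides: 81 ≥ 0 gives two branches. So sqrt: (-x) - 6 = 9 or -9.
Step 4. [(-x) - 6 = 9 or -9] -6 is outermost — add 6 both sides ⇒ sub: -x = 15 or -3.
Step 5. [-x = 15 or -3] leading − — multiply by −1, so neg: x = -15 or 3.

Answer: x ∈ {-15, 3}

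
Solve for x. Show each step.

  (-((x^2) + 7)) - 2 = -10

Step 1. [(-((x^2) + 7)) - 2 = -10] -2 is outermost — add 2 both sides. So sub: -((x^2) + 7) = -8.
Step 2. [-((x^2) + 7) = -8] LHS negated; negate both sides ⇒ neg: (x^2) + 7 = 8.
Step 3. [(x^2) + 7 = 8] +7 is outermost — subtract 7 both sides. So sub: x^2 = 1.
Step 4. [x^2 = 1] √ both sides: 1 ≥ 0 gives two branches, so sqrt: x = 1 or -1.

Answer: x ∈ {-1, 1}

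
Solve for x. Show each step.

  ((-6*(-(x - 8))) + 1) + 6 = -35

Step 1. [((-6*(-(x - 8))) + 1) + 6 = -35] subtract 6: x sits inside (… + 6) ⇒ sub: (-6*(-(x - 8))) + 1 = -41.
Step 2. [(-6*(-(x - 8))) + 1 = -41] +1 is outermost — subtract 1 both sides, so sub: -6*(-(x - 8)) = -42.
Step 3. [-6*(-(x - 8)) = -42] divide by the outer -6, so div: -(x - 8) = 7.
Step 4. [-(x - 8) = 7] flip signs both sides ⇒ neg: x - 8 = -7.
Step 5. [x - 8 = -7] peel the -8: add 8 from each side. So sub: x = 1.

Answer: x ∈ {1}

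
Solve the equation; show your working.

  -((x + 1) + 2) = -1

Step 1. [-((x + 1) + 2) = -1] leading − — multiply by −1. So neg: (x + 1) + 2 = 1.
Step 2. [(x + 1) + 2 = 1] the outer +2 inverts by subtracting 2. So sub: x + 1 = -1.
Step 3. [x + 1 = -1] +1 is outermost — subtract 1 both sides. So sub: x = -2.

Answer: x ∈ {-2}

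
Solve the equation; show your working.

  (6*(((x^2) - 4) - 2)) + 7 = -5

Step 1. [(6*(((x^2) - 4) - 2)) + 7 = -5] 7 comes off first (subtract 7). So sub: 6*(((x^2) - 4) - 2) = -12.
Step 2. [6*(((x^2) - 4) - 2) = -12] 6·(inner) — divide through by 6, so div: ((x^2) - 4) - 2 = -2.
Step 3. [((x^2) - 4) - 2 = -2] 2 comes off first (add 2) ⇒ sub: (x^2) - 4 = 0.
Step 4. [(x^2) - 4 = 0] 4 comes off first (add 4). So sub: x^2 = 4.
Step 5. [x^2 = 4] √ both sides: 4 ≥ 0 gives two branches, so sqrt: x = 2 or -2.

Answer: x ∈ {-2, 2}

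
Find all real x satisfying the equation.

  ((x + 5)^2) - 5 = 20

Step 1. [((x + 5)^2) - 5 = 20] 5 comes off first (add 5), so sub: (x + 5)^2 = 25.
Step 2. [(x + 5)^2 = 25] √ both sides: 25 ≥ 0 gives two branches. So sqrt: x + 5 = 5 or -5.
Step 3. [x + 5 = 5 or -5] peel the +5: subtract 5 from each side, so sub: x = 0 or -10.

Answer: x ∈ {-10, 0}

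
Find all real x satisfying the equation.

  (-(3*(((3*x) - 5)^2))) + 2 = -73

Step 1. [(-(3*(((3*x) - 5)^2))) + 2 = -73] +2 is outermost — subtract 2 both sides, so sub: -(3*(((3*x) - 5)^2)) = -75.
Step 2. [-(3*(((3*x) - 5)^2)) = -75] LHS negated; negate both sides. So neg: 3*(((3*x) - 5)^2) = 75.
Step 3. [3*(((3*x) - 5)^2) = 75] 3·(inner) — divide through by 3, so div: ((3*x) - 5)^2 = 25.
Step 4. [((3*x) - 5)^2 = 25] 25 ≥ 0, LHS is (·)² — take ±√, so sqrt: (3*x) - 5 = 5 or -5.
Step 5. [(3*x) - 5 = 5 or -5] add 5: x sits inside (… - 5). So sub: 3*x = 10 or 0.
Step 6. [3*x = 10 or 0] 3 out front; divide by 3 ⇒ div: x = 10/3 or 0.

Answer: x ∈ {0, 10/3}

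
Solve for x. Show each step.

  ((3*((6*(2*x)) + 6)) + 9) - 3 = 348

Step 1. [((3*((6*(2*x)) + 6)) + 9) - 3 = 348] 3 comes off first (add 3). So sub: (3*((6*(2*x)) + 6)) + 9 = 351.
Step 2. [(3*((6*(2*x)) + 6)) + 9 = 351] +9 is outermost — subtract 9 both sides. So sub: 3*((6*(2*x)) + 6) = 342.
Step 3. [3*((6*(2*x)) + 6) = 342] 3·(inner) — divide through by 3. So div: (6*(2*x)) + 6 = 114.
Step 4. [(6*(2*x)) + 6 = 114] the outer +6 inverts by subtracting 6. So sub: 6*(2*x) = 108.
Step 5. [6*(2*x) = 108] leading coefficient 6: divide by 6, so div: 2*x = 18.
Step 6. [2*x = 18] 2·(inner) — divide through by 2, so div: x = 9.

Answer: x ∈ {9}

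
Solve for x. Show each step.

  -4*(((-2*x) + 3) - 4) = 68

Step 1. [-4*(((-2*x) + 3) - 4) = 68] -4 out front; divide by -4, so div: ((-2*x) + 3) - 4 = -17.
Step 2. [((-2*x) + 3) - 4 = -17] peel the -4: add 4 from each side, so sub: (-2*x) + 3 = -13.
Step 3. [(-2*x) + 3 = -13] the outer +3 inverts by subtracting 3 ⇒ sub: -2*x = -16.
Step 4. [-2*x = -16] -2 out front; divide by -2. So div: x = 8.

Answer: x ∈ {8}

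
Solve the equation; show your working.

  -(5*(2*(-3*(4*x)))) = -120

Step 1. [-(5*(2*(-3*(4*x)))) = -120] leading − — multiply by −1, so neg: 5*(2*(-3*(4*x))) = 120.
Step 2. [5*(2*(-3*(4*x))) = 120] leading coefficient 5: divide by 5. So div: 2*(-3*(4*x)) = 24.
Step 3. [2*(-3*(4*x)) = 24] 2 out front; divide by 2 ⇒ div: -3*(4*x) = 12.
Step 4. [-3*(4*x) = 12] -3·(inner) — divide through by -3, so div: 4*x = -4.
Step 5. [4*x = -4] LHS = 4·(…); ÷4 both sides ⇒ div: x = -1.

Answer: x ∈ {-1}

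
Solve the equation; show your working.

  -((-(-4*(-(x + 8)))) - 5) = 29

Step 1. [-((-(-4*(-(x + 8)))) - 5) = 29] LHS negated; negate both sides ⇒ neg: (-(-4*(-(x + 8)))) - 5 = -29.
Step 2. [(-(-4*(-(x + 8)))) - 5 = -29] the outer -5 inverts by adding 5 ⇒ sub: -(-4*(-(x + 8))) = -24.
Step 3. [-(-4*(-(x + 8))) = -24] LHS negated; negate both sides. So neg: -4*(-(x + 8)) = 24.
Step 4. [-4*(-(x + 8)) = 24] -4·(inner) — divide through by -4. So div: -(x + 8) = -6.
Step 5. [-(x + 8) = -6] flip signs both sides, so neg: x + 8 = 6.
Step 6. [x + 8 = 6] peel the +8: subtract 8 from each side, so sub: x = -2.

Answer: x ∈ {-2}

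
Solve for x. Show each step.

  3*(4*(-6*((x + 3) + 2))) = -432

Step 1. [3*(4*(-6*((x + 3) + 2))) = -432] leading coefficient 3: divide by 3. So div: 4*(-6*((x + 3) + 2)) = -144.
Step 2. [4*(-6*((x + 3) + 2)) = -144] LHS = 4·(…); ÷4 both sides ⇒ div: -6*((x + 3) + 2) = -36.
Step 3. [-6*((x + 3) + 2) = -36] leading coefficient -6: divide by -6. So div: (x + 3) + 2 = 6.
Step 4. [(x + 3) + 2 = 6] 2 comes off first (subtract 2) ⇒ sub: x + 3 = 4.
Step 5. [x + 3 = 4] 3 comes off first (subtract 3) ⇒ sub: x = 1.

Answer: x ∈ {1}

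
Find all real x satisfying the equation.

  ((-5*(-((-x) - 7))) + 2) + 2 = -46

Step 1. [((-5*(-((-x) - 7))) + 2) + 2 = -46] +2 is outermost — subtract 2 both sides, so sub: (-5*(-((-x) - 7))) + 2 = -48.
Step 2. [(-5*(-((-x) - 7))) + 2 = -48] the outer +2 inverts by subtracting 2 ⇒ sub: -5*(-((-x) - 7)) = -50.
Step 3. [-5*(-((-x) - 7)) = -50] leading coefficient -5: divide by -5 ⇒ div: -((-x) - 7) = 10.
Step 4. [-((-x) - 7) = 10] flip signs both sides. So neg: (-x) - 7 = -10.
Step 5. [(-x) - 7 = -10] peel the -7: add 7 from each side, so sub: -x = -3.
Step 6. [-x = -3] leading − — multiply by −1 ⇒ neg: x = 3.

Answer: x ∈ {3}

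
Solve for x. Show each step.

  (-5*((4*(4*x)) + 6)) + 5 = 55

Step 1. [(-5*((4*(4*x)) + 6)) + 5 = 55] -5 | LHS and -5 | 55: pull -5 out. So factor: ((4*(4*x)) + 6) - 1 = -11.
Step 2. [((4*(4*x)) + 6) - 1 = -11] the outer -1 inverts by adding 1. So sub: (4*(4*x)) + 6 = -10.
Step 3. [(4*(4*x)) + 6 = -10] 6 comes off first (subtract 6). So sub: 4*(4*x) = -16.
Step 4. [4*(4*x) = -16] divide by the outer 4 ⇒ div: 4*x = -4.
Step 5. [4*x = -4] LHS = 4·(…); ÷4 both sides. So div: x = -1.

Answer: x ∈ {-1}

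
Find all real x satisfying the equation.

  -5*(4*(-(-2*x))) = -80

Step 1. [-5*(4*(-(-2*x))) = -80] divide by the outer -5, so div: 4*(-(-2*x)) = 16.
Step 2. [4*(-(-2*x)) = 16] 4·(inner) — divide through by 4, so div: -(-2*x) = 4.
Step 3. [-(-2*x) = 4] flip signs both sides, so neg: -2*x = -4.
Step 4. [-2*x = -4] leading coefficient -2: divide by -2, so div: x = 2.

Answer: x ∈ {2}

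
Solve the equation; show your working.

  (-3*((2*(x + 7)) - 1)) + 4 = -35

Step 1. [(-3*((2*(x + 7)) - 1)) + 4 = -35] subtract 4: x sits inside (… + 4). So sub: -3*((2*(x + 7)) - 1) = -39.
Step 2. [-3*((2*(x + 7)) - 1) = -39] -3 out front; divide by -3, so div: (2*(x + 7)) - 1 = 13.
Step 3. [(2*(x + 7)) - 1 = 13] -1 is outermost — add 1 both sides. So sub: 2*(x + 7) = 14.
Step 4. [2*(x + 7) = 14] divide by the outer 2, so div: x + 7 = 7.
Step 5. [x + 7 = 7] the outer +7 inverts by subtracting 7. So sub: x = 0.

Answer: x ∈ {0}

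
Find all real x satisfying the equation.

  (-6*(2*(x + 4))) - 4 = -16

Step 1. [(-6*(2*(x + 4))) - 4 = -16] -4 is outermost — add 4 both sides, so sub: -6*(2*(x + 4)) = -12.
Step 2. [-6*(2*(x + 4)) = -12] divide by the outer -6 ⇒ div: 2*(x + 4) = 2.
Step 3. [2*(x + 4) = 2] divide by the outer 2, so div: x + 4 = 1.
Step 4. [x + 4 = 1] subtract 4: x sits inside (… + 4). So sub: x = -3.

Answer: x ∈ {-3}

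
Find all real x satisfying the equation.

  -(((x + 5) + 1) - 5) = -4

Step 1. [-(((x + 5) + 1) - 5) = -4] leading − — multiply by −1 ⇒ neg: ((x + 5) + 1) - 5 = 4.
Step 2. [((x + 5) + 1) - 5 = 4] peel the -5: add 5 from each side ⇒ sub: (x + 5) + 1 = 9.
Step 3. [(x + 5) + 1 = 9] +1 is outermost — subtract 1 both sides, so sub: x + 5 = 8.
Step 4. [x + 5 = 8] 5 comes off first (subtract 5) ⇒ sub: x = 3.

Answer: x ∈ {3}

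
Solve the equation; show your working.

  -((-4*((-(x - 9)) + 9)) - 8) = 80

Step 1. [-((-4*((-(x - 9)) + 9)) - 8) = 80] leading − — multiply by −1. So neg: (-4*((-(x - 9)) + 9)) - 8 = -80.
Step 2. [(-4*((-(x - 9)) + 9)) - 8 = -80] -4 divides every term; factor it out, so factor: ((-(x - 9)) + 9) + 2 = 20.
Step 3. [((-(x - 9)) + 9) + 2 = 20] subtract 2: x sits inside (… + 2), so sub: (-(x - 9)) + 9 = 18.
Step 4. [(-(x - 9)) + 9 = 18] peel the +9: subtract 9 from each side. So sub: -(x - 9) = 9.
Step 5. [-(x - 9) = 9] flip signs both sides. So neg: x - 9 = -9.
Step 6. [x - 9 = -9] the outer -9 inverts by adding 9 ⇒ sub: x = 0.

Answer: x ∈ {0}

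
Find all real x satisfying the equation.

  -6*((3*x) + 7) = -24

Step 1. [-6*((3*x) + 7) = -24] -6 out front; divide by -6. So div: (3*x) + 7 = 4.
Step 2. [(3*x) + 7 = 4] the outer +7 inverts by subtracting 7. So sub: 3*x = -3.
Step 3. [3*x = -3] 3·(inner) — divide through by 3 ⇒ div: x = -1.

Answer: x ∈ {-1}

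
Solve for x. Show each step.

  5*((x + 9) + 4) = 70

Step 1. [5*((x + 9) + 4) = 70] 5 out front; divide by 5. So div: (x + 9) + 4 = 14.
Step 2. [(x + 9) + 4 = 14] 4 comes off first (subtract 4), so sub: x + 9 = 10.
Step 3. [x + 9 = 10] the outer +9 inverts by subtracting 9, so sub: x = 1.

Answer: x ∈ {1}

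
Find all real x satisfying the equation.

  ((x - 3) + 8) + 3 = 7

Step 1. [((x - 3) + 8) + 3 = 7] the outer +3 inverts by subtracting 3 ⇒ sub: (x - 3) + 8 = 4.
Step 2. [(x - 3) + 8 = 4] +8 is outermost — subtract 8 both sides, so sub: x - 3 = -4.
Step 3. [x - 3 = -4] peel the -3: add 3 from each side, so sub: x = -1.

Answer: x ∈ {-1}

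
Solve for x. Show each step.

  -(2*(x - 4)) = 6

Step 1. [-(2*(x - 4)) = 6] flip signs both sides. So neg: 2*(x - 4) = -6.
Step 2. [2*(x - 4) = -6] 2 out front; divide by 2 ⇒ div: x - 4 = -3.
Step 3. [x - 4 = -3] add 4: x sits inside (… - 4). So sub: x = 1.

Answer: x ∈ {1}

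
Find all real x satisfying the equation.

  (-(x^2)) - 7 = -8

Step 1. [(-(x^2)) - 7 = -8] peel the -7: add 7 from each side. So sub: -(x^2) = -1.
Step 2. [-(x^2) = -1] leading − — multiply by −1 ⇒ neg: x^2 = 1.
Step 3. [x^2 = 1] √ both sides: 1 ≥ 0 gives two branches. So sqrt: x = 1 or -1.

Answer: x ∈ {-1, 1}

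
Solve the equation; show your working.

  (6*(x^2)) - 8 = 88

Step 1. [(6*(x^2)) - 8 = 88] peel the -8: add 8 from each side. So sub: 6*(x^2) = 96.
Step 2. [6*(x^2) = 96] 6 out front; divide by 6, so div: x^2 = 16.
Step 3. [x^2 = 16] √ both sides: 16 ≥ 0 gives two branches ⇒ sqrt: x = 4 or -4.

Answer: x ∈ {-4, 4}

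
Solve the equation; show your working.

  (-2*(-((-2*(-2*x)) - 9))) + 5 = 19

Step 1. [(-2*(-((-2*(-2*x)) - 9))) + 5 = 19] +5 is outermost — subtract 5 both sides ⇒ sub: -2*(-((-2*(-2*x)) - 9)) = 14.
Step 2. [-2*(-((-2*(-2*x)) - 9)) = 14] -2·(inner) — divide through by -2. So div: -((-2*(-2*x)) - 9) = -7.
Step 3. [-((-2*(-2*x)) - 9) = -7] leading − — multiply by −1 ⇒ neg: (-2*(-2*x)) - 9 = 7.
Step 4. [(-2*(-2*x)) - 9 = 7] 9 comes off first (add 9), so sub: -2*(-2*x) = 16.
Step 5. [-2*(-2*x) = 16] leading coefficient -2: divide by -2 ⇒ div: -2*x = -8.
Step 6. [-2*x = -8] divide by the outer -2, so div: x = 4.

Answer: x ∈ {4}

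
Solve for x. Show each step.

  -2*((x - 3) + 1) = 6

Step 1. [-2*((x - 3) + 1) = 6] -2·(inner) — divide through by -2, so div: (x - 3) + 1 = -3.
Step 2. [(x - 3) + 1 = -3] 1 comes off first (subtract 1). So sub: x - 3 = -4.
Step 3. [x - 3 = -4] peel the -3: add 3 from each side, so sub: x = -1.

Answer: x ∈ {-1}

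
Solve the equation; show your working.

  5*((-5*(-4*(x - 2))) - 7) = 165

Step 1. [5*((-5*(-4*(x - 2))) - 7) = 165] 5·(inner) — divide through by 5, so div: (-5*(-4*(x - 2))) - 7 = 33.
Step 2. [(-5*(-4*(x - 2))) - 7 = 33] 7 comes off first (add 7), so sub: -5*(-4*(x - 2)) = 40.
Step 3. [-5*(-4*(x - 2)) = 40] LHS = -5·(…); ÷-5 both sides, so div: -4*(x - 2) = -8.
Step 4. [-4*(x - 2) = -8] divide by the outer -4 ⇒ div: x - 2 = 2.
Step 5. [x - 2 = 2] -2 is outermost — add 2 both sides. So sub: x = 4.

Answer: x ∈ {4}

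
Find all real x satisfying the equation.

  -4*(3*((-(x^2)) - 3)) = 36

Step 1. [-4*(3*((-(x^2)) - 3)) = 36] -4 out front; divide by -4. So div: 3*((-(x^2)) - 3) = -9.
Step 2. [3*((-(x^2)) - 3) = -9] LHS = 3·(…); ÷3 both sides, so div: (-(x^2)) - 3 = -3.
Step 3. [(-(x^2)) - 3 = -3] -3 is outermost — add 3 both sides ⇒ sub: -(x^2) = 0.
Step 4. [-(x^2) = 0] flip signs both sides, so neg: x^2 = 0.
Step 5. [x^2 = 0] LHS squared, RHS 0 ≥ 0: apply √ (±) ⇒ sqrt: x = 0.

Answer: x ∈ {0}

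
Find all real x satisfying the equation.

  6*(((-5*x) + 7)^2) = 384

Step 1. [6*(((-5*x) + 7)^2) = 384] divide by the outer 6. So div: ((-5*x) + 7)^2 = 64.
Step 2. [((-5*x) + 7)^2 = 64] 64 ≥ 0, LHS is (·)² — take ±√ ⇒ sqrt: (-5*x) + 7 = 8 or -8.
Step 3. [(-5*x) + 7 = 8 or -8] 7 comes off first (subtract 7) ⇒ sub: -5*x = 1 or -15.
Step 4. [-5*x = 1 or -15] leading coefficient -5: divide by -5 ⇒ div: x = -1/5 or 3.

Answer: x ∈ {-1/5, 3}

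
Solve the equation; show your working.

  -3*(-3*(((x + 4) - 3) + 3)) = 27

Step 1. [-3*(-3*(((x + 4) - 3) + 3)) = 27] divide by the outer -3. So div: -3*(((x + 4) - 3) + 3) = -9.
Step 2. [-3*(((x + 4) - 3) + 3) = -9] -3 out front; divide by -3 ⇒ div: ((x + 4) - 3) + 3 = 3.
Step 3. [((x + 4) - 3) + 3 = 3] peel the +3: subtract 3 from each side, so sub: (x + 4) - 3 = 0.
Step 4. [(x + 4) - 3 = 0] the outer -3 inverts by adding 3, so sub: x + 4 = 3.
Step 5. [x + 4 = 3] 4 comes off first (subtract 4) ⇒ sub: x = -1.

Answer: x ∈ {-1}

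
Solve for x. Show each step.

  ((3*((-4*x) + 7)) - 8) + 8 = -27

Step 1. [((3*((-4*x) + 7)) - 8) + 8 = -27] peel the +8: subtract 8 from each side. So sub: (3*((-4*x) + 7)) - 8 = -35.
Step 2. [(3*((-4*x) + 7)) - 8 = -35] add 8: x sits inside (… - 8), so sub: 3*((-4*x) + 7) = -27.
Step 3. [3*((-4*x) + 7) = -27] 3·(inner) — divide through by 3 ⇒ div: (-4*x) + 7 = -9.
Step 4. [(-4*x) + 7 = -9] peel the +7: subtract 7 from each side ⇒ sub: -4*x = -16.
Step 5. [-4*x = -16] -4·(inner) — divide through by -4 ⇒ div: x = 4.

Answer: x ∈ {4}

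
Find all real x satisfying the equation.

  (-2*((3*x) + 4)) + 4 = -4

Step 1. [(-2*((3*x) + 4)) + 4 = -4] -2 divides every term; factor it out. So factor: ((3*x) + 4) - 2 = 2.
Step 2. [((3*x) + 4) - 2 = 2] the outer -2 inverts by adding 2 ⇒ sub: (3*x) + 4 = 4.
Step 3. [(3*x) + 4 = 4] subtract 4: x sits inside (… + 4). So sub: 3*x = 0.
Step 4. [3*x = 0] 3 out front; divide by 3 ⇒ div: x = 0.

Answer: x ∈ {0}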